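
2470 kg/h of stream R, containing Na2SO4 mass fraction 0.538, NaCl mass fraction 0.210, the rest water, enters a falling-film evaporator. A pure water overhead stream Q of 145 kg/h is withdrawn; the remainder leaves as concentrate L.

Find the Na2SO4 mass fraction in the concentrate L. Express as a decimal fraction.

Na2SO4 is not removed: 2470×0.538 = 1328.9 kg/h of Na2SO4 enters L.
Concentrate = 2470 − 145 = 2325 kg/h.
Mass fraction = 1328.9/2325 = 0.572.

0.572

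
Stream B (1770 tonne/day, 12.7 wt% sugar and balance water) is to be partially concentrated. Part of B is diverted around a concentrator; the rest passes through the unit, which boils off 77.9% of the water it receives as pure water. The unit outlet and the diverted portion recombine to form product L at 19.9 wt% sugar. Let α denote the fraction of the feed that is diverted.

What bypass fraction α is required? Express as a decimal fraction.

0.468

All 1770×0.127 = 224.79 tonne/day of sugar reaches L, so L = 224.79/0.199 = 1129.6 tonne/day and vapour = 640.4 tonne/day.
The evaporator receives (1−α)·1770 of feed at 0.873 water and removes 0.779 of that water:
0.779×0.873×(1−α)×1770 = 640.4
(1−α) = 640.4/1203.7 = 0.5320;  α = 0.4680.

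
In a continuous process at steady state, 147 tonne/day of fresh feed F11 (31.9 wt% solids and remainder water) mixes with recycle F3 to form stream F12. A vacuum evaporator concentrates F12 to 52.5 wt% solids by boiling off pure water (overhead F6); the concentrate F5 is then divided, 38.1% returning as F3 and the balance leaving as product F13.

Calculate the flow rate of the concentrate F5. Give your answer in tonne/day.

144.3 tonne/day

Overall solids balance (none leaves overhead): solids in fresh feed = solids in product, i.e. 147×0.319 = (1−0.381)·F5·0.525.
F5 = 46.893/(0.525×0.619) = 144.3 tonne/day.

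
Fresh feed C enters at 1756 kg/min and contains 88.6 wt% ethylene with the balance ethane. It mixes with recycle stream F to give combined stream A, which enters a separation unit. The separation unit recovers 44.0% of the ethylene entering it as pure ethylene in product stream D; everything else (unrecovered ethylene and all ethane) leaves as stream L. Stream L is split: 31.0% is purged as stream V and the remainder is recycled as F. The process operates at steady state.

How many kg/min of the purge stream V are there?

ethane enters only via C and leaves only via the purge: 1756×0.114 = 0.310×(ethane in L), and the separation unit passes all ethane, so ethane in A = ethane in L = 645.75 kg/min.
ethylene in A: m_A = 1756×0.886 + (1−0.310)·(1−0.440)·m_A, so m_A = 1555.8/0.6136 = 2535.6 kg/min.
L = (1−0.440)×2535.6 + 645.75 = 2065.7 kg/min.
Purge V = 0.310×2065.7 = 640.36 kg/min.

640.4 kg/min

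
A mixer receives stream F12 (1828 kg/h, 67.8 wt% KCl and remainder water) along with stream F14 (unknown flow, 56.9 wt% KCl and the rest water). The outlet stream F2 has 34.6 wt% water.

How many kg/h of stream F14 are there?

Let F14 be the unknown flow. Total out = 1828 + F14.
water balance: 588.62 + 0.431·F14 = 0.346·(1828 + F14)
(0.431 − 0.346)·F14 = 0.346×1828 − 588.62 = 43.872
F14 = 43.872 / 0.085 = 516.14 kg/h

516.1 kg/h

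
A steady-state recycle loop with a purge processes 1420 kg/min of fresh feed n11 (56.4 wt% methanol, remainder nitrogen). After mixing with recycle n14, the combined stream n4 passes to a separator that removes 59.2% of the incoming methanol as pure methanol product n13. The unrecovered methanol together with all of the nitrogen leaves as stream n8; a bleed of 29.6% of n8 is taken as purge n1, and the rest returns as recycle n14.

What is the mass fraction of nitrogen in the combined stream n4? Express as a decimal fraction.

0.6505

nitrogen enters only via n11 and leaves only via the purge: 1420×0.436 = 0.296×(nitrogen in n8), and the separator passes all nitrogen, so nitrogen in n4 = nitrogen in n8 = 2091.6 kg/min.
methanol in n4: m_A = 1420×0.564 + (1−0.296)·(1−0.592)·m_A, so m_A = 800.88/0.7128 = 1123.6 kg/min.
n4 = 1123.6 + 2091.6 = 3215.2 kg/min.
nitrogen fraction in n4 = 2091.6/3215.2 = 0.6505.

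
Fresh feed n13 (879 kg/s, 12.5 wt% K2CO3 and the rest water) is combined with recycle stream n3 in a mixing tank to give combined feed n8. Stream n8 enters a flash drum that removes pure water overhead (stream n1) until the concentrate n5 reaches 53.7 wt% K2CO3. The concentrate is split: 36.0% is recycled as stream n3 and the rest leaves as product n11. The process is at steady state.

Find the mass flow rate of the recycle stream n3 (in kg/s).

Overall K2CO3 balance (none leaves overhead): K2CO3 in fresh feed = K2CO3 in product, i.e. 879×0.125 = (1−0.360)·n5·0.537.
n5 = 109.88/(0.537×0.640) = 319.7 kg/s.
Recycle n3 = 0.360×319.7 = 115.09 kg/s.

115.1 kg/s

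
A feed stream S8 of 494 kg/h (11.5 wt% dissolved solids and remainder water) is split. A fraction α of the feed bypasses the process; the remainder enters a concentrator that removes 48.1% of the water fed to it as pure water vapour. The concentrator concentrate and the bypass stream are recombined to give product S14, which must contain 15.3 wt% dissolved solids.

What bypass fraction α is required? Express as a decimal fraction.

All 494×0.115 = 56.81 kg/h of dissolved solids reaches S14, so S14 = 56.81/0.153 = 371.31 kg/h and vapour = 122.69 kg/h.
The evaporator receives (1−α)·494 of feed at 0.885 water and removes 0.481 of that water:
0.481×0.885×(1−α)×494 = 122.69
(1−α) = 122.69/210.29 = 0.5835;  α = 0.4165.

0.417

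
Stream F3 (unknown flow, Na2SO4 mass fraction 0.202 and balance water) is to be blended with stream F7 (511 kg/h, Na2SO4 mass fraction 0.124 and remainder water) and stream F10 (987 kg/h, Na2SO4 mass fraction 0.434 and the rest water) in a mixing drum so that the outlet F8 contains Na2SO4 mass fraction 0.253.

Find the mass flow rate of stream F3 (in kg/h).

Let F3 be the unknown flow. Total out = 1498 + F3.
Na2SO4 balance: 491.72 + 0.202·F3 = 0.253·(1498 + F3)
(0.202 − 0.253)·F3 = 0.253×1498 − 491.72 = -112.73
F3 = -112.73 / -0.051 = 2210.4 kg/h

2210 kg/h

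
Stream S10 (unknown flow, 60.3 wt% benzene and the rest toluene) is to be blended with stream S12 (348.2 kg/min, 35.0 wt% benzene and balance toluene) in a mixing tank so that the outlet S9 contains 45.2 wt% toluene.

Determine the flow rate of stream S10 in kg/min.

Let S10 be the unknown flow. Total out = 348.2 + S10.
toluene balance: 226.33 + 0.397·S10 = 0.452·(348.2 + S10)
(0.397 − 0.452)·S10 = 0.452×348.2 − 226.33 = -68.944
S10 = -68.944 / -0.055 = 1253.5 kg/min

1254 kg/min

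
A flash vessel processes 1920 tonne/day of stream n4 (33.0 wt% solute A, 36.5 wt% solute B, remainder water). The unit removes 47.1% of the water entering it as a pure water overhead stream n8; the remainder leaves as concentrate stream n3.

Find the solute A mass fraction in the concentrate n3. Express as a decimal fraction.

solute A is not removed: 1920×0.330 = 633.6 tonne/day of solute A enters n3.
water entering = 1920×0.305 = 585.6 tonne/day; overhead removed = 0.471×585.6 = 275.82 tonne/day.
Concentrate = 1920 − 275.82 = 1644.2 tonne/day.
Mass fraction = 633.6/1644.2 = 0.385.

0.385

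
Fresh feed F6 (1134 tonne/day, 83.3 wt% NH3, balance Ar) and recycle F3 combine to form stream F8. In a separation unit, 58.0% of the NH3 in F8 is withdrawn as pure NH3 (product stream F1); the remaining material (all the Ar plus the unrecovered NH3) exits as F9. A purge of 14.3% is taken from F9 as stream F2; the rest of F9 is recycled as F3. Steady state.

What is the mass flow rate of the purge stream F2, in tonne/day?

Ar enters only via F6 and leaves only via the purge: 1134×0.167 = 0.143×(Ar in F9), and the separation unit passes all Ar, so Ar in F8 = Ar in F9 = 1324.3 tonne/day.
NH3 in F8: m_A = 1134×0.833 + (1−0.143)·(1−0.580)·m_A, so m_A = 944.62/0.6401 = 1475.8 tonne/day.
F9 = (1−0.580)×1475.8 + 1324.3 = 1944.2 tonne/day.
Purge F2 = 0.143×1944.2 = 278.02 tonne/day.

278 tonne/day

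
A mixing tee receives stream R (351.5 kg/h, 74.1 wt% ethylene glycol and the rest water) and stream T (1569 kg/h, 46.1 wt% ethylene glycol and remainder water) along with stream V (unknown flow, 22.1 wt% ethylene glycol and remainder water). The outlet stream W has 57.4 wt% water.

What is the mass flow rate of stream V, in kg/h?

Let V be the unknown flow. Total out = 1920.5 + V.
water balance: 936.73 + 0.779·V = 0.574·(1920.5 + V)
(0.779 − 0.574)·V = 0.574×1920.5 − 936.73 = 165.64
V = 165.64 / 0.205 = 807.99 kg/h

808 kg/h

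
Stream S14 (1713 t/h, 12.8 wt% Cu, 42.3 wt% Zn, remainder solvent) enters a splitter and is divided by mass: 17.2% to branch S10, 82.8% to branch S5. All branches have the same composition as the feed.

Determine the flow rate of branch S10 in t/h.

Branch S10 flow = 0.172×1713 = 294.64 t/h.

294.6 t/h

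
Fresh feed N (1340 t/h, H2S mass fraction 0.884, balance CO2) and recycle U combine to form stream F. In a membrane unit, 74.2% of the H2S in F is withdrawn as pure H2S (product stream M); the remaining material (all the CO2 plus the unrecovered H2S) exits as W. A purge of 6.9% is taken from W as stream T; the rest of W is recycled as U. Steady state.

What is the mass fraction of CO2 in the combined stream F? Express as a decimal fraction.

0.591

CO2 enters only via N and leaves only via the purge: 1340×0.116 = 0.069×(CO2 in W), and the membrane unit passes all CO2, so CO2 in F = CO2 in W = 2252.8 t/h.
H2S in F: m_A = 1340×0.884 + (1−0.069)·(1−0.742)·m_A, so m_A = 1184.6/0.7598 = 1559 t/h.
F = 1559 + 2252.8 = 3811.8 t/h.
CO2 fraction in F = 2252.8/3811.8 = 0.591.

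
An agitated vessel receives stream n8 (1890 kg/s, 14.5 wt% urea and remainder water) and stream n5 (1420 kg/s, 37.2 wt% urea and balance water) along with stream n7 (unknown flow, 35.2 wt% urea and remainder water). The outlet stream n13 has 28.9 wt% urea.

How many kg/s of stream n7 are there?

2449 kg/s

Let n7 be the unknown flow. Total out = 3310 + n7.
urea balance: 802.29 + 0.352·n7 = 0.289·(3310 + n7)
(0.352 − 0.289)·n7 = 0.289×3310 − 802.29 = 154.3
n7 = 154.3 / 0.063 = 2449.2 kg/s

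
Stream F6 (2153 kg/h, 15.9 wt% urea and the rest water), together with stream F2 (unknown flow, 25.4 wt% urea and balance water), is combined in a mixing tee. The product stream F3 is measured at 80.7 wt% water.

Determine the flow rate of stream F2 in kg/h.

1200 kg/h

Let F2 be the unknown flow. Total out = 2153 + F2.
water balance: 1810.7 + 0.746·F2 = 0.807·(2153 + F2)
(0.746 − 0.807)·F2 = 0.807×2153 − 1810.7 = -73.202
F2 = -73.202 / -0.061 = 1200 kg/h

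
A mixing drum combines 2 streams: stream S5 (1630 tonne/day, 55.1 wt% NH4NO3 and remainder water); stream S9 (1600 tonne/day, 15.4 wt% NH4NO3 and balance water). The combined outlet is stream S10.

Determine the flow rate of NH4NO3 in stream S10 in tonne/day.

NH4NO3 out = NH4NO3 in = 1630×0.551 + 1600×0.154 = 1144.5 tonne/day.

1145 tonne/day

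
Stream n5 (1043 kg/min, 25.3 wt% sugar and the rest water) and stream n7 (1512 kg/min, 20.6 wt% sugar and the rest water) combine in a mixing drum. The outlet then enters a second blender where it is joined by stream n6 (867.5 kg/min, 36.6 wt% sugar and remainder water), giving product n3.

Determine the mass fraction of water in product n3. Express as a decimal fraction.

0.739

Overall, product flow = 3422.5 kg/min.
water in = 1043×0.747 + 1512×0.794 + 867.5×0.634 = 2529.6 kg/min.
water fraction in n3 = 0.739.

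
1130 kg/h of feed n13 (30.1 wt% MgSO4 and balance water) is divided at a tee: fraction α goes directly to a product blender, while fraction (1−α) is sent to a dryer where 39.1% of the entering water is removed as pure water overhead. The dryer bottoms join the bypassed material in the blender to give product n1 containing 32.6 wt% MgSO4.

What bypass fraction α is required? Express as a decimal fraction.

0.719

All 1130×0.301 = 340.13 kg/h of MgSO4 reaches n1, so n1 = 340.13/0.326 = 1043.3 kg/h and vapour = 86.656 kg/h.
The evaporator receives (1−α)·1130 of feed at 0.699 water and removes 0.391 of that water:
0.391×0.699×(1−α)×1130 = 86.656
(1−α) = 86.656/308.84 = 0.2806;  α = 0.7194.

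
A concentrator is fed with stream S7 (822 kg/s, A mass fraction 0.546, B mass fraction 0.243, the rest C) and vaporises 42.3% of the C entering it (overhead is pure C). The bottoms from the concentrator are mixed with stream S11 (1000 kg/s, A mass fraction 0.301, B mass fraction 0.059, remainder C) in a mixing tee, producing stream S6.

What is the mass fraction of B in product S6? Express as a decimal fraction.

Vapour removed = 0.423×0.211×822 = 73.366 kg/s; concentrate = 748.63 kg/s.
B reaching the mixer = 199.75 (from concentrate) + 1000×0.059 = 258.75 kg/s.
Product flow = 748.63 + 1000 = 1748.6 kg/s; B fraction = 0.148.

0.148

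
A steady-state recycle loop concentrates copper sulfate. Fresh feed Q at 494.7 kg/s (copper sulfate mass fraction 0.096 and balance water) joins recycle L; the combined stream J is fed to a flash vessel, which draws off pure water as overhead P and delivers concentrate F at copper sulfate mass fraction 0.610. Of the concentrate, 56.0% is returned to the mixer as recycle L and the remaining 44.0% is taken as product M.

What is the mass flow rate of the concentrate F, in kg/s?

Overall copper sulfate balance (none leaves overhead): copper sulfate in fresh feed = copper sulfate in product, i.e. 494.7×0.096 = (1−0.560)·F·0.610.
F = 47.491/(0.610×0.440) = 176.94 kg/s.

176.9 kg/s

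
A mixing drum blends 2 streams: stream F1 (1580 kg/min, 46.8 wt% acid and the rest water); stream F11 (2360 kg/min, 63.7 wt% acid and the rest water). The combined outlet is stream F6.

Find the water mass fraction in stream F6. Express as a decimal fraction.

0.431

Total flow out = 1580 + 2360 = 3940 kg/min.
water in = 1580×0.532 + 2360×0.363 = 1697.2 kg/min.
water mass fraction in F6 = 1697.2/3940 = 0.431.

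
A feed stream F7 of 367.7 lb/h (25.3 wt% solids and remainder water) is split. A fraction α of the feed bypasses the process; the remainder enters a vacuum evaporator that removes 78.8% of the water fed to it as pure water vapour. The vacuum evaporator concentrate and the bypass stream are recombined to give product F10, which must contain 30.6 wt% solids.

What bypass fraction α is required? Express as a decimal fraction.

0.706

All 367.7×0.253 = 93.028 lb/h of solids reaches F10, so F10 = 93.028/0.306 = 304.01 lb/h and vapour = 63.687 lb/h.
The evaporator receives (1−α)·367.7 of feed at 0.747 water and removes 0.788 of that water:
0.788×0.747×(1−α)×367.7 = 63.687
(1−α) = 63.687/216.44 = 0.2942;  α = 0.7058.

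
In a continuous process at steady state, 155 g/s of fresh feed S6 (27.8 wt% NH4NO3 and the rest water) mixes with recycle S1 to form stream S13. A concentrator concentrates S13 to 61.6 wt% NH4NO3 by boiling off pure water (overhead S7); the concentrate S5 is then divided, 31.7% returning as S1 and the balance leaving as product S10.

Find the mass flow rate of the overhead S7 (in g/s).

85.05 g/s

Overall NH4NO3 balance (none leaves overhead): NH4NO3 in fresh feed = NH4NO3 in product, i.e. 155×0.278 = (1−0.317)·S5·0.616.
S5 = 43.09/(0.616×0.683) = 102.42 g/s.
Recycle S1 = 0.317×102.42 = 32.466 g/s.
Combined feed S13 = 155 + 32.466 = 187.47 g/s.
Overhead S7 = S13 − S5 = 187.47 − 102.42 = 85.049 g/s.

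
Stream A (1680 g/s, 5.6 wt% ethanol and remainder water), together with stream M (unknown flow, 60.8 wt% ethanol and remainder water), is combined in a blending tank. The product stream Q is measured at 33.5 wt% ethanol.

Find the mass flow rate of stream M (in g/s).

Let M be the unknown flow. Total out = 1680 + M.
ethanol balance: 94.08 + 0.608·M = 0.335·(1680 + M)
(0.608 − 0.335)·M = 0.335×1680 − 94.08 = 468.72
M = 468.72 / 0.273 = 1716.9 g/s

1717 g/s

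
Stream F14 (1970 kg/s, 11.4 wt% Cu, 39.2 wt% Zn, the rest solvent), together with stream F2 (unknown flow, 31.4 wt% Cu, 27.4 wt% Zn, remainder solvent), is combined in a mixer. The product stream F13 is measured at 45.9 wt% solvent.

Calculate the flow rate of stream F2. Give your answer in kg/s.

1467 kg/s

Let F2 be the unknown flow. Total out = 1970 + F2.
solvent balance: 973.18 + 0.412·F2 = 0.459·(1970 + F2)
(0.412 − 0.459)·F2 = 0.459×1970 − 973.18 = -68.95
F2 = -68.95 / -0.047 = 1467 kg/s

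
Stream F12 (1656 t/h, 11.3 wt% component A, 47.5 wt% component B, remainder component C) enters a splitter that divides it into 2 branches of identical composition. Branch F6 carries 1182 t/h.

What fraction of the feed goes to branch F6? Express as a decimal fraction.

0.714

Fraction to F6 = 1182/1656 = 0.7138.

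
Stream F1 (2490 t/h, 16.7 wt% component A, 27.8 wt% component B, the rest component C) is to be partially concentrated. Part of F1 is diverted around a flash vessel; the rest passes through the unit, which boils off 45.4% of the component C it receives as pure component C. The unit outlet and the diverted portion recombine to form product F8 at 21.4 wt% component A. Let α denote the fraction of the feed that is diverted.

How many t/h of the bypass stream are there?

All 2490×0.167 = 415.83 t/h of component A reaches F8, so F8 = 415.83/0.214 = 1943.1 t/h and vapour = 546.87 t/h.
The evaporator receives (1−α)·2490 of feed at 0.555 component C and removes 0.454 of that component C:
0.454×0.555×(1−α)×2490 = 546.87
(1−α) = 546.87/627.41 = 0.8716;  α = 0.1284.
Bypass flow = 0.1284×2490 = 319.63 t/h.

319.6 t/h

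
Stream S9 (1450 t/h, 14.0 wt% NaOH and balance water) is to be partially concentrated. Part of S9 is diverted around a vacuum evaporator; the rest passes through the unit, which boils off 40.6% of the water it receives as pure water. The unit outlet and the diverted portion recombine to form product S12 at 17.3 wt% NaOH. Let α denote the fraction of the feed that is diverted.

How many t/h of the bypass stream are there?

All 1450×0.140 = 203 t/h of NaOH reaches S12, so S12 = 203/0.173 = 1173.4 t/h and vapour = 276.59 t/h.
The evaporator receives (1−α)·1450 of feed at 0.860 water and removes 0.406 of that water:
0.406×0.860×(1−α)×1450 = 276.59
(1−α) = 276.59/506.28 = 0.5463;  α = 0.4537.
Bypass flow = 0.4537×1450 = 657.84 t/h.

657.8 t/h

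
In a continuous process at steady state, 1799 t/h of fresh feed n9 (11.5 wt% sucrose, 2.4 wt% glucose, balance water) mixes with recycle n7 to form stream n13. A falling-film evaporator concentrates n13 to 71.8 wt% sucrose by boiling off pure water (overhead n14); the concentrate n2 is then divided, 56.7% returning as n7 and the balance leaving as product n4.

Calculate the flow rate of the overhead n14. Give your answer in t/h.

Overall sucrose balance (none leaves overhead): sucrose in fresh feed = sucrose in product, i.e. 1799×0.115 = (1−0.567)·n2·0.718.
n2 = 206.89/(0.718×0.433) = 665.45 t/h.
Recycle n7 = 0.567×665.45 = 377.31 t/h.
Combined feed n13 = 1799 + 377.31 = 2176.3 t/h.
Overhead n14 = n13 − n2 = 2176.3 − 665.45 = 1510.9 t/h.

1511 t/h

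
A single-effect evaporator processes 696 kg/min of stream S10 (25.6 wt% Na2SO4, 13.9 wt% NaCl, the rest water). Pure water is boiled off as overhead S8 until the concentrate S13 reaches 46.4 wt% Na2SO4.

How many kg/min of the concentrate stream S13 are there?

384 kg/min

Na2SO4 is conserved: 696×0.256 = 178.18 kg/min all reports to the concentrate.
Concentrate = 178.18/(target fraction) = 384 kg/min.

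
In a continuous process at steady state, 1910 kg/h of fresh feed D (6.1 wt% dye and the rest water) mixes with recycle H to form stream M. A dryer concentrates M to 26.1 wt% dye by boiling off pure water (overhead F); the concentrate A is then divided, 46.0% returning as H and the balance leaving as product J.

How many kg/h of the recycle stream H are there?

Overall dye balance (none leaves overhead): dye in fresh feed = dye in product, i.e. 1910×0.061 = (1−0.460)·A·0.261.
A = 116.51/(0.261×0.540) = 826.66 kg/h.
Recycle H = 0.460×826.66 = 380.27 kg/h.

380.3 kg/h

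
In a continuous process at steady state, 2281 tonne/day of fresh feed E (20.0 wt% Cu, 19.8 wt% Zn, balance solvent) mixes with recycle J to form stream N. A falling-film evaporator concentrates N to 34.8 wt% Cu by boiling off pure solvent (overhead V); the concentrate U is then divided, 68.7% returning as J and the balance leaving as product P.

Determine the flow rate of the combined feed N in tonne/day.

5158 tonne/day

Overall Cu balance (none leaves overhead): Cu in fresh feed = Cu in product, i.e. 2281×0.200 = (1−0.687)·U·0.348.
U = 456.2/(0.348×0.313) = 4188.2 tonne/day.
Recycle J = 0.687×4188.2 = 2877.3 tonne/day.
Combined feed N = 2281 + 2877.3 = 5158.3 tonne/day.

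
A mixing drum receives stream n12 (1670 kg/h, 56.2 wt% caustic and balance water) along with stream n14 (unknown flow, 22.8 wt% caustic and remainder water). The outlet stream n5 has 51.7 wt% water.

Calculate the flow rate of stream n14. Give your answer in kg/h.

517.4 kg/h

Let n14 be the unknown flow. Total out = 1670 + n14.
water balance: 731.46 + 0.772·n14 = 0.517·(1670 + n14)
(0.772 − 0.517)·n14 = 0.517×1670 − 731.46 = 131.93
n14 = 131.93 / 0.255 = 517.37 kg/h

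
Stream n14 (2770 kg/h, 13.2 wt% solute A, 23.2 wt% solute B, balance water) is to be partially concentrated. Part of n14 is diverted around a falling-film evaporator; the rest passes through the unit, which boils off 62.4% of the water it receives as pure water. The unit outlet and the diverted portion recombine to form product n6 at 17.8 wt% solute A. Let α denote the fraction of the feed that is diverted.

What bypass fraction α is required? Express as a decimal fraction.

All 2770×0.132 = 365.64 kg/h of solute A reaches n6, so n6 = 365.64/0.178 = 2054.2 kg/h and vapour = 715.84 kg/h.
The evaporator receives (1−α)·2770 of feed at 0.636 water and removes 0.624 of that water:
0.624×0.636×(1−α)×2770 = 715.84
(1−α) = 715.84/1099.3 = 0.6512;  α = 0.3488.

0.349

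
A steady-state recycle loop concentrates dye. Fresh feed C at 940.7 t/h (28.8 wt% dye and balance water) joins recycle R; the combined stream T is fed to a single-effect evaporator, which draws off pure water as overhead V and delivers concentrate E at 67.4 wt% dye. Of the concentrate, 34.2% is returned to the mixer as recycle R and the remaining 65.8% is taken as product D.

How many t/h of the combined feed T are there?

1150 t/h

Overall dye balance (none leaves overhead): dye in fresh feed = dye in product, i.e. 940.7×0.288 = (1−0.342)·E·0.674.
E = 270.92/(0.674×0.658) = 610.88 t/h.
Recycle R = 0.342×610.88 = 208.92 t/h.
Combined feed T = 940.7 + 208.92 = 1149.6 t/h.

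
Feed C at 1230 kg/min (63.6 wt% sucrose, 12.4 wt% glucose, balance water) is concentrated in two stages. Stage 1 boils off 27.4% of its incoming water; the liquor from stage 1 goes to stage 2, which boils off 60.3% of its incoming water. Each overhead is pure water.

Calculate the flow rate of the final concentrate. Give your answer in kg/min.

water in feed = 1230×0.240 = 295.2 kg/min.
After stage 1: water left = (1−0.274)×295.2 = 214.32; stream total = 1149.1 kg/min.
After stage 2: water left = (1−0.603)×214.32 = 85.083; final concentrate = 1019.9 kg/min.

1020 kg/min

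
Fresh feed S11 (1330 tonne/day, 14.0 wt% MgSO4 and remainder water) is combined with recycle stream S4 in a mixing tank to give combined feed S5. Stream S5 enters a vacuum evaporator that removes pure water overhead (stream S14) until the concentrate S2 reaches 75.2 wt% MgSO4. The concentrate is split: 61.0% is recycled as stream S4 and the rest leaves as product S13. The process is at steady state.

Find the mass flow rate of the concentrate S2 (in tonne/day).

634.9 tonne/day

Overall MgSO4 balance (none leaves overhead): MgSO4 in fresh feed = MgSO4 in product, i.e. 1330×0.140 = (1−0.610)·S2·0.752.
S2 = 186.2/(0.752×0.390) = 634.89 tonne/day.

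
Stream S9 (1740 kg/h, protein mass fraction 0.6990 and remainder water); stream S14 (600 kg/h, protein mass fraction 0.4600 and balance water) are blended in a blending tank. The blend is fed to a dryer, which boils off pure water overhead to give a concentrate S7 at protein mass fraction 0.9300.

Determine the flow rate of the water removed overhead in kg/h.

protein entering = 1740×0.699 + 600×0.460 = 1492.3 kg/h.
All protein reports to S7, so S7 = 1492.3/0.930 = 1604.6 kg/h.
Total feed = 2340 kg/h; overhead = 2340 − 1604.6 = 735.42 kg/h.

735.4 kg/h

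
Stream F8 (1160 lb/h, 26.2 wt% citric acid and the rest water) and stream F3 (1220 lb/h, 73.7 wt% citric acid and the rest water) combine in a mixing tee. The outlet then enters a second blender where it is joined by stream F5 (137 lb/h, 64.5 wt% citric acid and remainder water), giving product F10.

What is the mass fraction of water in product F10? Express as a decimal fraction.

0.487

Overall, product flow = 2517 lb/h.
water in = 1160×0.738 + 1220×0.263 + 137×0.355 = 1225.6 lb/h.
water fraction in F10 = 0.487.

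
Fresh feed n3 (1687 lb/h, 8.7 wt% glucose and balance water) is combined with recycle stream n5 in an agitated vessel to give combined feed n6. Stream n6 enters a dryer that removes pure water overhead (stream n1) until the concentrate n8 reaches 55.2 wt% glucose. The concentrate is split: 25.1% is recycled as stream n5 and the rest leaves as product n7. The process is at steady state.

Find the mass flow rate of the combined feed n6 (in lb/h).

1776 lb/h

Overall glucose balance (none leaves overhead): glucose in fresh feed = glucose in product, i.e. 1687×0.087 = (1−0.251)·n8·0.552.
n8 = 146.77/(0.552×0.749) = 354.99 lb/h.
Recycle n5 = 0.251×354.99 = 89.102 lb/h.
Combined feed n6 = 1687 + 89.102 = 1776.1 lb/h.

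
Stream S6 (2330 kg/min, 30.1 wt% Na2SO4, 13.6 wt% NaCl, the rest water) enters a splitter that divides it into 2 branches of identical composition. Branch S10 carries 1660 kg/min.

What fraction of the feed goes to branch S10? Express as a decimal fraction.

0.712

Fraction to S10 = 1660/2330 = 0.7124.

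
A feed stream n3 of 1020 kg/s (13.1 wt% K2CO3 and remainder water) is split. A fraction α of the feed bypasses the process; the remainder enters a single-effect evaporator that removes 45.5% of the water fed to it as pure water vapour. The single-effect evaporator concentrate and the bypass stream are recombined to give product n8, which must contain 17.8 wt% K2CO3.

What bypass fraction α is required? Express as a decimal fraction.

All 1020×0.131 = 133.62 kg/s of K2CO3 reaches n8, so n8 = 133.62/0.178 = 750.67 kg/s and vapour = 269.33 kg/s.
The evaporator receives (1−α)·1020 of feed at 0.869 water and removes 0.455 of that water:
0.455×0.869×(1−α)×1020 = 269.33
(1−α) = 269.33/403.3 = 0.6678;  α = 0.3322.

0.332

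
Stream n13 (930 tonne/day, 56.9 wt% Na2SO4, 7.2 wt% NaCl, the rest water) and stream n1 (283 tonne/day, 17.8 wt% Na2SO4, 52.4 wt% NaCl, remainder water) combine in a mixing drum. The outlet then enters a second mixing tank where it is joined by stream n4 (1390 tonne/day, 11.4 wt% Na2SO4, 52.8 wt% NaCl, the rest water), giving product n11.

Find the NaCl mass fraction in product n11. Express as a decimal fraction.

Overall, product flow = 2603 tonne/day.
NaCl in = 930×0.072 + 283×0.524 + 1390×0.528 = 949.17 tonne/day.
NaCl fraction in n11 = 0.365.

0.365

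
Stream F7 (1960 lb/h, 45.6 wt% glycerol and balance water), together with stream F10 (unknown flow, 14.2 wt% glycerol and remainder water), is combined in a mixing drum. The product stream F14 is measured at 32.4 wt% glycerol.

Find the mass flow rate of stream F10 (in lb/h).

1422 lb/h

Let F10 be the unknown flow. Total out = 1960 + F10.
glycerol balance: 893.76 + 0.142·F10 = 0.324·(1960 + F10)
(0.142 − 0.324)·F10 = 0.324×1960 − 893.76 = -258.72
F10 = -258.72 / -0.182 = 1421.5 lb/h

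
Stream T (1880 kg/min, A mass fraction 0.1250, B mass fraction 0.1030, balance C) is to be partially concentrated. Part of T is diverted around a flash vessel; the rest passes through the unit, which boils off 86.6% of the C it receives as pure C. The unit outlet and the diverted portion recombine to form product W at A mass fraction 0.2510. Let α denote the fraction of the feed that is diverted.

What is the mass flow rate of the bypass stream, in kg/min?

All 1880×0.125 = 235 kg/min of A reaches W, so W = 235/0.251 = 936.25 kg/min and vapour = 943.75 kg/min.
The evaporator receives (1−α)·1880 of feed at 0.772 C and removes 0.866 of that C:
0.866×0.772×(1−α)×1880 = 943.75
(1−α) = 943.75/1256.9 = 0.7509;  α = 0.2491.
Bypass flow = 0.2491×1880 = 468.37 kg/min.

468.4 kg/min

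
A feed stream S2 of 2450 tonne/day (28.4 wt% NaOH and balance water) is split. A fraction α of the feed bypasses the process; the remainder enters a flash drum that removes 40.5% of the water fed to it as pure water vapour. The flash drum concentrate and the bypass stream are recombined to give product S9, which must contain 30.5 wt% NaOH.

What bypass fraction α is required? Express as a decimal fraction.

0.763

All 2450×0.284 = 695.8 tonne/day of NaOH reaches S9, so S9 = 695.8/0.305 = 2281.3 tonne/day and vapour = 168.69 tonne/day.
The evaporator receives (1−α)·2450 of feed at 0.716 water and removes 0.405 of that water:
0.405×0.716×(1−α)×2450 = 168.69
(1−α) = 168.69/710.45 = 0.2374;  α = 0.7626.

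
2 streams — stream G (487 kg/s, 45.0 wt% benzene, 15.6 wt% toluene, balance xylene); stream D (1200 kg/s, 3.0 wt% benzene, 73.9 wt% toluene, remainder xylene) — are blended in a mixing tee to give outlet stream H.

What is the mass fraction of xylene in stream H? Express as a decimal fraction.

Total flow out = 487 + 1200 = 1687 kg/s.
xylene in = 487×0.394 + 1200×0.231 = 469.08 kg/s.
xylene mass fraction in H = 469.08/1687 = 0.2781.

0.2781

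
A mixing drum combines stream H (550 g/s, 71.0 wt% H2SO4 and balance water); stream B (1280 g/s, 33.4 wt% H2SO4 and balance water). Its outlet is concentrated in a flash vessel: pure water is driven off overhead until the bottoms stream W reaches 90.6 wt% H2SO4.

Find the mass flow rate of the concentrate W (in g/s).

902.9 g/s

H2SO4 entering = 550×0.710 + 1280×0.334 = 818.02 g/s.
All H2SO4 reports to W, so W = 818.02/0.906 = 902.89 g/s.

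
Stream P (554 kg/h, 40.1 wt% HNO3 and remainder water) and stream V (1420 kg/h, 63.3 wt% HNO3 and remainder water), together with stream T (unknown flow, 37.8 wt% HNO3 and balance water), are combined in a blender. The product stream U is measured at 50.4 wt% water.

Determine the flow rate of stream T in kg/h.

1203 kg/h

Let T be the unknown flow. Total out = 1974 + T.
water balance: 852.99 + 0.622·T = 0.504·(1974 + T)
(0.622 − 0.504)·T = 0.504×1974 − 852.99 = 141.91
T = 141.91 / 0.118 = 1202.6 kg/h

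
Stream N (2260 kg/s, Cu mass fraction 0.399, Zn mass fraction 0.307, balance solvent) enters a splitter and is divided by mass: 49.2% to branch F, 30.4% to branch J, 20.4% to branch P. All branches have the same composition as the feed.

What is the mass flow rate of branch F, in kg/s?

1112 kg/s

Branch F flow = 0.492×2260 = 1111.9 kg/s.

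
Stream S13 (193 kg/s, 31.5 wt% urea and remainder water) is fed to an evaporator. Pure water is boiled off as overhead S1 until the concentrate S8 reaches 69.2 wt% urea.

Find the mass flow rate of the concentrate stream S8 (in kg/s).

urea is conserved: 193×0.315 = 60.795 kg/s all reports to the concentrate.
Concentrate = 60.795/(target fraction) = 87.854 kg/s.

87.85 kg/s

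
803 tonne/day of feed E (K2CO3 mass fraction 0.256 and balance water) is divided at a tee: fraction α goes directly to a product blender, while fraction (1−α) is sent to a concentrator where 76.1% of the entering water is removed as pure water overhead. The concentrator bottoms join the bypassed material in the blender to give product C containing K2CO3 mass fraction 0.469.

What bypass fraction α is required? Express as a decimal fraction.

All 803×0.256 = 205.57 tonne/day of K2CO3 reaches C, so C = 205.57/0.469 = 438.31 tonne/day and vapour = 364.69 tonne/day.
The evaporator receives (1−α)·803 of feed at 0.744 water and removes 0.761 of that water:
0.761×0.744×(1−α)×803 = 364.69
(1−α) = 364.69/454.65 = 0.8021;  α = 0.1979.

0.198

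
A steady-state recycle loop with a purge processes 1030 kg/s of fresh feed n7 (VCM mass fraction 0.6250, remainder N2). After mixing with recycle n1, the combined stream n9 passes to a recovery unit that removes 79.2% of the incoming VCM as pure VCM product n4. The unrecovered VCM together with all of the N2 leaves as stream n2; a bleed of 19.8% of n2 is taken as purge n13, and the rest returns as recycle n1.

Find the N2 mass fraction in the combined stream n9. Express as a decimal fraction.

N2 enters only via n7 and leaves only via the purge: 1030×0.375 = 0.198×(N2 in n2), and the recovery unit passes all N2, so N2 in n9 = N2 in n2 = 1950.8 kg/s.
VCM in n9: m_A = 1030×0.625 + (1−0.198)·(1−0.792)·m_A, so m_A = 643.75/0.8332 = 772.64 kg/s.
n9 = 772.64 + 1950.8 = 2723.4 kg/s.
N2 fraction in n9 = 1950.8/2723.4 = 0.7163.

0.7163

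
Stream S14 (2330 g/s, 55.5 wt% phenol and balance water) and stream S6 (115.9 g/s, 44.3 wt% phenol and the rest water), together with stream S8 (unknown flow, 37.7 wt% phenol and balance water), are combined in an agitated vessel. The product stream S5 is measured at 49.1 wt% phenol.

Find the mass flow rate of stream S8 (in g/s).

1259 g/s

Let S8 be the unknown flow. Total out = 2445.9 + S8.
phenol balance: 1344.5 + 0.377·S8 = 0.491·(2445.9 + S8)
(0.377 − 0.491)·S8 = 0.491×2445.9 − 1344.5 = -143.56
S8 = -143.56 / -0.114 = 1259.3 g/s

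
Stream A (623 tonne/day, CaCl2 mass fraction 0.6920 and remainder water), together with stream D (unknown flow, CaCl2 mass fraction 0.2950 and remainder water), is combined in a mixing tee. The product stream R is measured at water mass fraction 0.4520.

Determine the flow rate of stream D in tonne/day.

Let D be the unknown flow. Total out = 623 + D.
water balance: 191.88 + 0.705·D = 0.452·(623 + D)
(0.705 − 0.452)·D = 0.452×623 − 191.88 = 89.712
D = 89.712 / 0.253 = 354.59 tonne/day

354.6 tonne/day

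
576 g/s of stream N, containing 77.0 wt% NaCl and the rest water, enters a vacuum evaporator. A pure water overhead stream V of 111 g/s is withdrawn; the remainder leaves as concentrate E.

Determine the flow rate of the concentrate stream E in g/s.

Concentrate = 576 − 111 = 465 g/s.

465 g/s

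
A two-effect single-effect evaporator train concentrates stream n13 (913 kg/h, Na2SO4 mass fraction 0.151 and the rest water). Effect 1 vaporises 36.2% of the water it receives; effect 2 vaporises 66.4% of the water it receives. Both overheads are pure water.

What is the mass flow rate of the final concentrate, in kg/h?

304 kg/h

water in feed = 913×0.849 = 775.14 kg/h.
After stage 1: water left = (1−0.362)×775.14 = 494.54; stream total = 632.4 kg/h.
After stage 2: water left = (1−0.664)×494.54 = 166.16; final concentrate = 304.03 kg/h.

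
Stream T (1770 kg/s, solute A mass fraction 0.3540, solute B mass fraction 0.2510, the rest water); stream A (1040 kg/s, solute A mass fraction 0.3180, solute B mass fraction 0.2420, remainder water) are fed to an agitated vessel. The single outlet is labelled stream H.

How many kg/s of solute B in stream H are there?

696 kg/s

solute B out = solute B in = 1770×0.251 + 1040×0.242 = 695.95 kg/s.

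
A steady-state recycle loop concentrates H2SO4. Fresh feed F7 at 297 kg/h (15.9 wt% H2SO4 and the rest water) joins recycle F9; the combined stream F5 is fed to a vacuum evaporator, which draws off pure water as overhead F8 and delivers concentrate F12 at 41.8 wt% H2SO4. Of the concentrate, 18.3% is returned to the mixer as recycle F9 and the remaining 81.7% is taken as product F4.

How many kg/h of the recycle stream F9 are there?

Overall H2SO4 balance (none leaves overhead): H2SO4 in fresh feed = H2SO4 in product, i.e. 297×0.159 = (1−0.183)·F12·0.418.
F12 = 47.223/(0.418×0.817) = 138.28 kg/h.
Recycle F9 = 0.183×138.28 = 25.305 kg/h.

25.3 kg/h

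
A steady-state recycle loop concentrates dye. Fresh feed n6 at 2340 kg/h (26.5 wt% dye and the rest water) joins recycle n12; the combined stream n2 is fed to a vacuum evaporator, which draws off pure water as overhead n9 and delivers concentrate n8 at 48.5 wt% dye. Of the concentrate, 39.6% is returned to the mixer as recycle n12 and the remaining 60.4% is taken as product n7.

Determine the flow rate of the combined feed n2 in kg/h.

3178 kg/h

Overall dye balance (none leaves overhead): dye in fresh feed = dye in product, i.e. 2340×0.265 = (1−0.396)·n8·0.485.
n8 = 620.1/(0.485×0.604) = 2116.8 kg/h.
Recycle n12 = 0.396×2116.8 = 838.26 kg/h.
Combined feed n2 = 2340 + 838.26 = 3178.3 kg/h.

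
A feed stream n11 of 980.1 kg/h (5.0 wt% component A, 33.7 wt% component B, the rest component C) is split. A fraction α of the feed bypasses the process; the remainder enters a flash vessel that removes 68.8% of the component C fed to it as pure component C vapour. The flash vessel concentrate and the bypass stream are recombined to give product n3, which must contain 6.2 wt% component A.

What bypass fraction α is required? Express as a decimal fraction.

0.541

All 980.1×0.050 = 49.005 kg/h of component A reaches n3, so n3 = 49.005/0.062 = 790.4 kg/h and vapour = 189.7 kg/h.
The evaporator receives (1−α)·980.1 of feed at 0.613 component C and removes 0.688 of that component C:
0.688×0.613×(1−α)×980.1 = 189.7
(1−α) = 189.7/413.35 = 0.4589;  α = 0.5411.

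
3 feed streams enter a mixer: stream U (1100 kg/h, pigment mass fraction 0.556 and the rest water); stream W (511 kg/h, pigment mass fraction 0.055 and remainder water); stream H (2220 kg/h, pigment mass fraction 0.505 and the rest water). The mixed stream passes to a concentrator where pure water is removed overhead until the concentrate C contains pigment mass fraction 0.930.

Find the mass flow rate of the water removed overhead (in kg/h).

1938 kg/h

pigment entering = 1100×0.556 + 511×0.055 + 2220×0.505 = 1760.8 kg/h.
All pigment reports to C, so C = 1760.8/0.930 = 1893.3 kg/h.
Total feed = 3831 kg/h; overhead = 3831 − 1893.3 = 1937.7 kg/h.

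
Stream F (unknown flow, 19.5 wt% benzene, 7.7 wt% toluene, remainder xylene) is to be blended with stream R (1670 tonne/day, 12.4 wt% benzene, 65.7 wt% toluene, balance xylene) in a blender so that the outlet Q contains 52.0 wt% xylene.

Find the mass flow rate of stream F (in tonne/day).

2417 tonne/day

Let F be the unknown flow. Total out = 1670 + F.
xylene balance: 365.73 + 0.728·F = 0.520·(1670 + F)
(0.728 − 0.520)·F = 0.520×1670 − 365.73 = 502.67
F = 502.67 / 0.208 = 2416.7 tonne/day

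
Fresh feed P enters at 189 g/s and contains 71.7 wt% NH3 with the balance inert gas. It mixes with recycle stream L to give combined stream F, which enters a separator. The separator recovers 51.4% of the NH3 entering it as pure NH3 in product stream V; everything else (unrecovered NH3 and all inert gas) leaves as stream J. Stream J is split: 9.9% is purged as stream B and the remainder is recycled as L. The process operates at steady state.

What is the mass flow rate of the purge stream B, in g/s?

65.09 g/s

inert gas enters only via P and leaves only via the purge: 189×0.283 = 0.099×(inert gas in J), and the separator passes all inert gas, so inert gas in F = inert gas in J = 540.27 g/s.
NH3 in F: m_A = 189×0.717 + (1−0.099)·(1−0.514)·m_A, so m_A = 135.51/0.5621 = 241.08 g/s.
J = (1−0.514)×241.08 + 540.27 = 657.44 g/s.
Purge B = 0.099×657.44 = 65.086 g/s.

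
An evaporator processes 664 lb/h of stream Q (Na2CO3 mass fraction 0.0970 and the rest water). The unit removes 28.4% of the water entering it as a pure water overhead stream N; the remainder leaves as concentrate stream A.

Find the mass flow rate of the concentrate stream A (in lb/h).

493.7 lb/h

water entering = 664×0.903 = 599.59 lb/h; overhead removed = 0.284×599.59 = 170.28 lb/h.
Concentrate = 664 − 170.28 = 493.72 lb/h.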